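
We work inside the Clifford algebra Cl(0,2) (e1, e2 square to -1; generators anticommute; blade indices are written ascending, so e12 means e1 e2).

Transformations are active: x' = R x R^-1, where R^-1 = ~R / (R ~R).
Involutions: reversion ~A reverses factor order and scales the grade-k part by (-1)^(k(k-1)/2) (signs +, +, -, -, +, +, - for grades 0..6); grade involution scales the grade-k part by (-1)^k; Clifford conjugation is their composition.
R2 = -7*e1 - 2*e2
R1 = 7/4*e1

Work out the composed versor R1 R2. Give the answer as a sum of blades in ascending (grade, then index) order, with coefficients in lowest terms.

Distribute over the terms of R1 (each basis-blade product reordered to ascending indices, repeated generators contracted through their squares):
(7/4*e1) R2 = 49/4 - 7/2*e12
Answer: 49/4 - 7/2*e12


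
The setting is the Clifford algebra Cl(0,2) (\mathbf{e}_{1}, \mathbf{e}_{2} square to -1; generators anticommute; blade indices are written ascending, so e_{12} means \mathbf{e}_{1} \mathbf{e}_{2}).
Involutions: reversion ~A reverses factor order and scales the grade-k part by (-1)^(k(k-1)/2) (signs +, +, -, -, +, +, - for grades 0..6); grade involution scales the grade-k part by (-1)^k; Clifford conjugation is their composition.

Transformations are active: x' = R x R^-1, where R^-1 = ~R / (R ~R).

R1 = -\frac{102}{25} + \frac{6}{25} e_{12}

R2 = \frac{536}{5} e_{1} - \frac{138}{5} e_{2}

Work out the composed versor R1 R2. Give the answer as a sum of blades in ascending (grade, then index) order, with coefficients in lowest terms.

Distribute over the terms of R1 (each basis-blade product reordered to ascending indices, repeated generators contracted through their squares):
(-\frac{102}{25}) R2 = -\frac{54672}{125} e_{1} + \frac{14076}{125} e_{2}
(\frac{6}{25} e_{12}) R2 = \frac{828}{125} e_{1} + \frac{3216}{125} e_{2}
Summing the partial products and collecting blades:
Answer: -\frac{53844}{125} e_{1} + \frac{17292}{125} e_{2}


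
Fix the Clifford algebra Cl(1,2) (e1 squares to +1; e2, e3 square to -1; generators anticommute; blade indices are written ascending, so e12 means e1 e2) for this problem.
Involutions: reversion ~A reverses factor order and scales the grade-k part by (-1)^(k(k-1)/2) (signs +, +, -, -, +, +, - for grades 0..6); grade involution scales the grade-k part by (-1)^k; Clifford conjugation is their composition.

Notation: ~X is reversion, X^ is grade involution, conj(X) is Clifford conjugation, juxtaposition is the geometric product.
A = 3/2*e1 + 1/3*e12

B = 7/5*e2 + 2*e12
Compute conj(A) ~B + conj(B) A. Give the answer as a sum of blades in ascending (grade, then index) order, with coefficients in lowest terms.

first term: 2/3 + 7/15*e1 + 3*e2 - 21/10*e12
second term: -2/3 - 7/15*e1 + 3*e2 + 21/10*e12
Answer: 6*e2


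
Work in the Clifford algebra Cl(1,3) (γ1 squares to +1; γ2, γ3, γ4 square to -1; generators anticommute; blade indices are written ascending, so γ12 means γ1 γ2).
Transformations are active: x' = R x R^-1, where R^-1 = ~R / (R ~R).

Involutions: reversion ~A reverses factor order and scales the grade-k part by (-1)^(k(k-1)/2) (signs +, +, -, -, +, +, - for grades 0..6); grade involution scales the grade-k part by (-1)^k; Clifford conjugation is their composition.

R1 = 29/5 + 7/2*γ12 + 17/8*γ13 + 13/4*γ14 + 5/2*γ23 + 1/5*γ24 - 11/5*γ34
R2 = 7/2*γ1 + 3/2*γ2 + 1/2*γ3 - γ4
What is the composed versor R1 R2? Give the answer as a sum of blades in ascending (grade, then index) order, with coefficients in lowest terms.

Distribute over the terms of R2 (each basis-blade product reordered to ascending indices, repeated generators contracted through their squares):
R1 (7/2*γ1) = 203/10*γ1 - 49/4*γ2 - 119/16*γ3 - 91/8*γ4 + 35/4*γ123 + 7/10*γ124 - 77/10*γ134
R1 (3/2*γ2) = -21/4*γ1 + 87/10*γ2 + 15/4*γ3 + 3/10*γ4 - 51/16*γ123 - 39/8*γ124 - 33/10*γ234
R1 (1/2*γ3) = -17/16*γ1 - 5/4*γ2 + 29/10*γ3 - 11/10*γ4 + 7/4*γ123 - 13/8*γ134 - 1/10*γ234
R1 (-γ4) = 13/4*γ1 + 1/5*γ2 - 11/5*γ3 - 29/5*γ4 - 7/2*γ124 - 17/8*γ134 - 5/2*γ234
Summing the partial products and collecting blades:
Answer: 1379/80*γ1 - 23/5*γ2 - 239/80*γ3 - 719/40*γ4 + 117/16*γ123 - 307/40*γ124 - 229/20*γ134 - 59/10*γ234


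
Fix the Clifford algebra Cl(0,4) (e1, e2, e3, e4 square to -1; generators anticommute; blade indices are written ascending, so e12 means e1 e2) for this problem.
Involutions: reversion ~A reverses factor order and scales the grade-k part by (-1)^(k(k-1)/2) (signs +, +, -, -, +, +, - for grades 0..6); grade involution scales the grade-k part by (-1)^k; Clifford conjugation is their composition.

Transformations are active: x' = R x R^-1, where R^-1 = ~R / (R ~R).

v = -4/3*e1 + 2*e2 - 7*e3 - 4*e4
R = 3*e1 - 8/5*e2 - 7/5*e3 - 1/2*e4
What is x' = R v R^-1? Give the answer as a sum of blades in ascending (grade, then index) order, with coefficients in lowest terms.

~R = 3*e1 - 8/5*e2 - 7/5*e3 - 1/2*e4, and R ~R = -1377/100, so R^-1 = ~R / (-1377/100).
R v = -23/5 + 58/15*e12 - 343/15*e13 - 38/3*e14 + 14*e23 + 37/5*e24 + 21/10*e34
Answer: 1532/459*e1 - 4226/1377*e2 + 8351/1377*e3 + 5048/1377*e4


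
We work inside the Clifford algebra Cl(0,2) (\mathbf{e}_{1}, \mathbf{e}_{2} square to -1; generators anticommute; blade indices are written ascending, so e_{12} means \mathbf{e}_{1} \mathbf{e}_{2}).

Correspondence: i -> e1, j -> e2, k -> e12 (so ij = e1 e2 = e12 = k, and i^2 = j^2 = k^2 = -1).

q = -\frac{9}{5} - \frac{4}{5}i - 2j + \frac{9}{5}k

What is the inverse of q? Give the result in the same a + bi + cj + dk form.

In blades: q = -\frac{9}{5} - \frac{4}{5} e_{1} - 2 e_{2} + \frac{9}{5} e_{12}.
With qbar = -\frac{9}{5} + \frac{4}{5} e_{1} + 2 e_{2} - \frac{9}{5} e_{12} (scalar fixed, mapped units negated), q qbar = \frac{278}{25} (the sum of squared coefficients), so q^-1 = qbar / (\frac{278}{25}) = -\frac{45}{278} + \frac{10}{139} e_{1} + \frac{25}{139} e_{2} - \frac{45}{278} e_{12}; translating back:
Answer: -\frac{45}{278} + \frac{10}{139}i + \frac{25}{139}j - \frac{45}{278}k


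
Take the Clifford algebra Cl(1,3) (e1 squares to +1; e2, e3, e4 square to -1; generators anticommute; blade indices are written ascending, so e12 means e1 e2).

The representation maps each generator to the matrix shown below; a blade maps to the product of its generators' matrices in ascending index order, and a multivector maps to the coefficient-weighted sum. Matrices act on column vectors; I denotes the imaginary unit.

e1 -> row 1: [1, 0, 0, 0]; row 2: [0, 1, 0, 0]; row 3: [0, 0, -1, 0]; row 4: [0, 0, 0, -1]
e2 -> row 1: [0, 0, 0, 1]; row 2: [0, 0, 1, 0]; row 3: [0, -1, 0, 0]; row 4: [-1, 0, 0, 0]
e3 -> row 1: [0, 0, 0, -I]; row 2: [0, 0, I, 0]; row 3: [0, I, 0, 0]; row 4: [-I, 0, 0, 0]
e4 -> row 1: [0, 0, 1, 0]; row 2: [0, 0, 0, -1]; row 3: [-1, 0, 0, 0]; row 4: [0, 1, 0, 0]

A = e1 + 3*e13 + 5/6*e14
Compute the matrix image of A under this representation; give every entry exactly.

Bivector images (products of the table entries): rho(e13) = rho(e1)rho(e3) = row 1: [0, 0, 0, -I]; row 2: [0, 0, I, 0]; row 3: [0, -I, 0, 0]; row 4: [I, 0, 0, 0]; rho(e14) = rho(e1)rho(e4) = row 1: [0, 0, 1, 0]; row 2: [0, 0, 0, -1]; row 3: [1, 0, 0, 0]; row 4: [0, -1, 0, 0].
M = (1)*rho(e1) + (3)*rho(e13) + (5/6)*rho(e14), summed entrywise:
Answer: row 1: [1, 0, 5/6, -3*I]; row 2: [0, 1, 3*I, -5/6]; row 3: [5/6, -3*I, -1, 0]; row 4: [3*I, -5/6, 0, -1]


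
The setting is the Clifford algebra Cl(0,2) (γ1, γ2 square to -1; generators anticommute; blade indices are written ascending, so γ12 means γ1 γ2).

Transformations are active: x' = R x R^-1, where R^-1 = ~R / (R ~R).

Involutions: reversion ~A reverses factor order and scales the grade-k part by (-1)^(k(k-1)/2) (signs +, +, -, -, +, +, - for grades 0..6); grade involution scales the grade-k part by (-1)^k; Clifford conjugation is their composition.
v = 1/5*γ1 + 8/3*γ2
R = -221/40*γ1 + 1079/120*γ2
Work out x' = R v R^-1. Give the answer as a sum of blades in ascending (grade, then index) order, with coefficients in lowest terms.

~R = -221/40*γ1 + 1079/120*γ2, and R ~R = -160381/1440, so R^-1 = ~R / (-160381/1440).
R v = -41171/1800 - 9919/600*γ12
Answer: -58584/23725*γ1 + 73061/71175*γ2


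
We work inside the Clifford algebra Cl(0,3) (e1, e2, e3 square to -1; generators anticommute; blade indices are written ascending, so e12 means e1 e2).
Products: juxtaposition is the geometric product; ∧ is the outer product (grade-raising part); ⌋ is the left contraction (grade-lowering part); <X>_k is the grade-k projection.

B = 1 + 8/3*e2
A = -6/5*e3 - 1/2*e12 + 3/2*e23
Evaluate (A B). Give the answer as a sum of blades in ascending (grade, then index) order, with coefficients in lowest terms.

step 1: 4/3*e1 + 14/5*e3 - 1/2*e12 + 47/10*e23
Answer: 4/3*e1 + 14/5*e3 - 1/2*e12 + 47/10*e23


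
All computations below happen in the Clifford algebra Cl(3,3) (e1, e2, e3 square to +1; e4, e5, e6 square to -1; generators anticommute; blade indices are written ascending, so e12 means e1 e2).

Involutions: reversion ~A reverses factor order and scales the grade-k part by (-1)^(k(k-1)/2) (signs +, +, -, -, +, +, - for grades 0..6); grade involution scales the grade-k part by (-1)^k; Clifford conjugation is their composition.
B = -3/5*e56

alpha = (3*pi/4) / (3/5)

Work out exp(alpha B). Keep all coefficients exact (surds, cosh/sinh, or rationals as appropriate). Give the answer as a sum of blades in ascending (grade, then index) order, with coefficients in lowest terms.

B^2 = (-3/5)^2*(e56)^2 = 9/25*(-1) = -9/25 (a basis 2-blade squares to minus the product of its generators' squares).
B^2 = -9/25 — since the square is negative, the closed form is circular: l = 3/5, alpha*l = 3*pi/4, so exp(alpha B) = cos(3*pi/4) + (sin(3*pi/4)/(3/5))*B = -sqrt(2)/2 + (5*sqrt(2)/6)*B.
Answer: -sqrt(2)/2 - sqrt(2)/2*e56


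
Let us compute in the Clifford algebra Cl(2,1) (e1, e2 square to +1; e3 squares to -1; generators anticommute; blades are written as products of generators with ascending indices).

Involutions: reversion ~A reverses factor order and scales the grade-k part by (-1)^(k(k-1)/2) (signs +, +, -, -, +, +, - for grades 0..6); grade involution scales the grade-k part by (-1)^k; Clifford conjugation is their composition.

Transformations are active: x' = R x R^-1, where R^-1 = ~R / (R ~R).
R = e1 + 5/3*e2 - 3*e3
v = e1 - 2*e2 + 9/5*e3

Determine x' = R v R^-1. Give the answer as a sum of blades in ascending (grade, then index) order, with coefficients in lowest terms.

~R = e1 + 5/3*e2 - 3*e3, and R ~R = -47/9, so R^-1 = ~R / (-47/9).
R v = 46/15 - 11/3*e1 e2 + 24/5*e1 e3 - 3*e2 e3
Answer: -511/235*e1 + 2/47*e2 + 81/47*e3


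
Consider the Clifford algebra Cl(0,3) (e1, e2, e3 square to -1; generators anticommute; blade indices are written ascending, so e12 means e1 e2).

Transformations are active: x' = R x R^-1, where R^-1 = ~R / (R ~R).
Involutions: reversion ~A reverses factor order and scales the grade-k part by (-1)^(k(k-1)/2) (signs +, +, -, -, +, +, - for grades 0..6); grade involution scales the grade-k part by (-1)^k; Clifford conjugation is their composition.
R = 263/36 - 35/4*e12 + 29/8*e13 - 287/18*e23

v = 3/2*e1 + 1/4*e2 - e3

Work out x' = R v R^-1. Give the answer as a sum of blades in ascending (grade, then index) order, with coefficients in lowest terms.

~R = 263/36 + 35/4*e12 - 29/8*e13 + 287/18*e23, and R ~R = 2059601/5184, so R^-1 = ~R / (2059601/5184).
R v = 805/48*e1 - 3923/144*e2 - 281/48*e3 - 1543/96*e123
Answer: 17277/42466*e1 - 81415/84932*e2 + 31694/21233*e3


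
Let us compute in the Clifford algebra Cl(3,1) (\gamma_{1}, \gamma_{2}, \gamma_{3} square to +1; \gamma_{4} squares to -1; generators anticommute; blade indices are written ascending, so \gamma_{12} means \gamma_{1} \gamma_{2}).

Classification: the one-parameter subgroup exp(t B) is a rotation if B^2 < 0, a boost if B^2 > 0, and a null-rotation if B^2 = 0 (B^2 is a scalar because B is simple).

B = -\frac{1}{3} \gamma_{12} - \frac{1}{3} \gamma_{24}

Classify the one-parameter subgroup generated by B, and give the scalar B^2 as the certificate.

B^2 term by term: the squares give (-\frac{1}{3})^2*(\gamma_{12})^2 + (-\frac{1}{3})^2*(\gamma_{24})^2 = \frac{1}{9}*(-1) + \frac{1}{9}*(+1) = 0 (each basis 2-blade squares to minus the product of its generators' squares); cross terms between blades sharing an index anticommute and cancel. So B^2 = 0.
Answer: null-rotation, certificate B^2 = 0. Certificate logic: 0 is a conjugation-invariant scalar, so its sign fixes rotation versus boost versus null-rotation outright.


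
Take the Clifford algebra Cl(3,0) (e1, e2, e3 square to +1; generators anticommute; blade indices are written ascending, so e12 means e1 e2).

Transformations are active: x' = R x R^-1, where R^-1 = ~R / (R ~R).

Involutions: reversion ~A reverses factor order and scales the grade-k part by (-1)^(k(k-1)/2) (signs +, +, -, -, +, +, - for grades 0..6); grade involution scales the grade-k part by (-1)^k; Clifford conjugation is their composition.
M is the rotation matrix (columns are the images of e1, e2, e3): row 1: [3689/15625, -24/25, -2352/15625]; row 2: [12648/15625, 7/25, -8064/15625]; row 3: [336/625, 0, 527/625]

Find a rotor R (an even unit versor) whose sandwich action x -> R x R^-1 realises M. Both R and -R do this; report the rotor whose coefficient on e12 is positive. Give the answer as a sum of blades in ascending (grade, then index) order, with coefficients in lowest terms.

Method: write R = a + b12*e12 + b13*e13 + b23*e23 with a^2 + b12^2 + b13^2 + b23^2 = 1 (so R^-1 = ~R). Expanding the columns R e_j ~R gives tr M = 4a^2 - 1 and, from the antisymmetric part, M21 - M12 = -4a*b12, M13 - M31 = 4a*b13, M32 - M23 = -4a*b23.
Here tr M = 21239/15625, so a^2 = (1 + tr M)/4 = 9216/15625 and a = ±96/125. Taking a = 96/125: M21 - M12 = 27648/15625, M13 - M31 = -10752/15625, M32 - M23 = 8064/15625, giving b12 = -72/125, b13 = -28/125, b23 = -21/125, i.e. R = 96/125 - 72/125*e12 - 28/125*e13 - 21/125*e23.
Its e12 coefficient is negative, so report the other preimage -R.
Answer: -96/125 + 72/125*e12 + 28/125*e13 + 21/125*e23. Note: both R and -R realise this M (trace 21239/15625); the covering map identifies them, and the e12-coefficient sign is the tie-breaker.


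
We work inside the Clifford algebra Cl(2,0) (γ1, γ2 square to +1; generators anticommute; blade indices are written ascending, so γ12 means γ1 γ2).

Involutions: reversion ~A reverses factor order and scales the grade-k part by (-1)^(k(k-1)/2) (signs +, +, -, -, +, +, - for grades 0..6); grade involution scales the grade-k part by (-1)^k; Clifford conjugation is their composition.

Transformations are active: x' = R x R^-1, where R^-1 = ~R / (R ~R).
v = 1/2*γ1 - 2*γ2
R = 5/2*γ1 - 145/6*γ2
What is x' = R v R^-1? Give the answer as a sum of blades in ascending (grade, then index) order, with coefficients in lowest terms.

~R = 5/2*γ1 - 145/6*γ2, and R ~R = 10625/18, so R^-1 = ~R / (10625/18).
R v = 595/12 + 85/12*γ12
Answer: -2/25*γ1 - 103/50*γ2


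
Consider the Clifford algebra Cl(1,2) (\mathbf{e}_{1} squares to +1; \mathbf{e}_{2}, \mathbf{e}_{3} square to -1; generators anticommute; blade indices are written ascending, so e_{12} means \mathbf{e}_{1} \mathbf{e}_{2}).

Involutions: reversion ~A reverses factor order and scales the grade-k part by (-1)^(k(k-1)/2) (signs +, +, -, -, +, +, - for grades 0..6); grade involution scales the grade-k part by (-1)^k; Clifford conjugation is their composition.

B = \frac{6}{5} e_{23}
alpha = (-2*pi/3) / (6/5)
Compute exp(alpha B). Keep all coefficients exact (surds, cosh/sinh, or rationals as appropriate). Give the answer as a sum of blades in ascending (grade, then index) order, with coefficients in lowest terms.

B^2 = (\frac{6}{5})^2*(e_{23})^2 = \frac{36}{25}*(-1) = -\frac{36}{25} (a basis 2-blade squares to minus the product of its generators' squares).
B^2 = -\frac{36}{25} — a negative square means the series sums to a rotation: l = \frac{6}{5}, alpha*l = - \frac{2 \pi}{3}, so exp(alpha B) = cos(- \frac{2 \pi}{3}) + (sin(- \frac{2 \pi}{3})/(\frac{6}{5}))*B = - \frac{1}{2} + (- \frac{5 \sqrt{3}}{12})*B.
Answer: - \frac{1}{2} - \frac{\sqrt{3}}{2} e_{23}


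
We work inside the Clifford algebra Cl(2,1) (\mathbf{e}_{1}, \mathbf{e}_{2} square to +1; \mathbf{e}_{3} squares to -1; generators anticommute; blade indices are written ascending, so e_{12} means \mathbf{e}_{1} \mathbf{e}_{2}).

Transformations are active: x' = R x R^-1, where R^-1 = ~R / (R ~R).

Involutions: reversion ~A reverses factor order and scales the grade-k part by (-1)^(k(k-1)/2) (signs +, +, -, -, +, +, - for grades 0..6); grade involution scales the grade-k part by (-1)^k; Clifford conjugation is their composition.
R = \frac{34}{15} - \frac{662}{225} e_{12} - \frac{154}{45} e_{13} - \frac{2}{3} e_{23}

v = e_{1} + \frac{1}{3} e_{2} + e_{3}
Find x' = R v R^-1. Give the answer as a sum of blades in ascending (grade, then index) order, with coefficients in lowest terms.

~R = \frac{34}{15} + \frac{662}{225} e_{12} + \frac{154}{45} e_{13} + \frac{2}{3} e_{23}, and R ~R = \frac{1024}{625}, so R^-1 = ~R / (\frac{1024}{625}).
R v = \frac{3178}{675} e_{1} + \frac{982}{225} e_{2} + \frac{266}{45} e_{3} - \frac{1666}{675} e_{123}
Answer: \frac{541}{54} e_{1} + \frac{5359}{243} e_{2} + \frac{11771}{486} e_{3}


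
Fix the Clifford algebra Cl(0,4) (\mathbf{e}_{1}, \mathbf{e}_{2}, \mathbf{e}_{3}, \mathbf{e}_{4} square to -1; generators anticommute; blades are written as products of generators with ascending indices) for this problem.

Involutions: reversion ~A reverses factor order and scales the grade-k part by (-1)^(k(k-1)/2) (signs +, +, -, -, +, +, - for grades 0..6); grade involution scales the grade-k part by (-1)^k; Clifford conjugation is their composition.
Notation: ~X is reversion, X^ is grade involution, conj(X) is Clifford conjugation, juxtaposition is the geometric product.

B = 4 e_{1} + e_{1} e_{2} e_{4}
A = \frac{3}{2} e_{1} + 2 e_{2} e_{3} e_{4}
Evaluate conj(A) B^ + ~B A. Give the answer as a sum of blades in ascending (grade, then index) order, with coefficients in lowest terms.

first term: -6 + 2 e_{1} e_{3} - \frac{3}{2} e_{2} e_{4} + 8 e_{1} e_{2} e_{3} e_{4}
second term: -6 - 2 e_{1} e_{3} + \frac{3}{2} e_{2} e_{4} + 8 e_{1} e_{2} e_{3} e_{4}
Answer: -12 + 16 e_{1} e_{2} e_{3} e_{4}


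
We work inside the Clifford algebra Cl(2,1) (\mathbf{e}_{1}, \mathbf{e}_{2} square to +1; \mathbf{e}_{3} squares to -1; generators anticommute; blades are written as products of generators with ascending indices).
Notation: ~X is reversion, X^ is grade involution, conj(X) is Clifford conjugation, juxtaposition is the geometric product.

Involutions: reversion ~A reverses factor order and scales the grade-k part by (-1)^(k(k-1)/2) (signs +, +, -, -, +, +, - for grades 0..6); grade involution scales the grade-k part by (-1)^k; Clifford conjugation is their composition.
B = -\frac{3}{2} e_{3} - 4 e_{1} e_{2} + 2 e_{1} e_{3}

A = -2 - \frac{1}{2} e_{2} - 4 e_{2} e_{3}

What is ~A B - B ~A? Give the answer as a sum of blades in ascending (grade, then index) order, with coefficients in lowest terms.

first term: -2 e_{1} + 6 e_{2} + 3 e_{3} + 12 e_{1} e_{3} + \frac{3}{4} e_{2} e_{3} + e_{1} e_{2} e_{3}
second term: 2 e_{1} - 6 e_{2} + 3 e_{3} + 16 e_{1} e_{2} - 20 e_{1} e_{3} - \frac{3}{4} e_{2} e_{3} + e_{1} e_{2} e_{3}
Answer: -4 e_{1} + 12 e_{2} - 16 e_{1} e_{2} + 32 e_{1} e_{3} + \frac{3}{2} e_{2} e_{3}


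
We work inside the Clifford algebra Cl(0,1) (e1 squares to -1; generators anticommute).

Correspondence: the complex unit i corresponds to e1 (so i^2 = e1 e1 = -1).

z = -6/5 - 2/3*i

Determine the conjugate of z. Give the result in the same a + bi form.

In blades: z = -6/5 - 2/3*e1.
Conjugation here is Clifford conjugation: the scalar is fixed and the grade-1 and grade-2 blades all flip sign, giving -6/5 + 2/3*e1; translating back:
Answer: -6/5 + 2/3*i


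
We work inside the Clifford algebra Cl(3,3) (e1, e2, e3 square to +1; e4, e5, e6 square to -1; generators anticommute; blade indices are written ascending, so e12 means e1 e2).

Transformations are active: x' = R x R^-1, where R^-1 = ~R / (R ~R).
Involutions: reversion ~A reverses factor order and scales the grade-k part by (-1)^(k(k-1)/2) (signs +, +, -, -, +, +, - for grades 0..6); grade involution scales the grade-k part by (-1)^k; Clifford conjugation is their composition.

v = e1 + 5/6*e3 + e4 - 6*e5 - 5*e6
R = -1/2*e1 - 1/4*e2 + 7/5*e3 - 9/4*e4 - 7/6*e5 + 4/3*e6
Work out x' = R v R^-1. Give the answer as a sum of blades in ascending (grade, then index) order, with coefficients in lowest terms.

~R = -1/2*e1 - 1/4*e2 + 7/5*e3 - 9/4*e4 - 7/6*e5 + 4/3*e6, and R ~R = -1334/225, so R^-1 = ~R / (-1334/225).
R v = 31/12 + 1/4*e12 - 109/60*e13 + 7/4*e14 + 25/6*e15 + 7/6*e16 - 5/24*e23 - 1/4*e24 + 3/2*e25 + 5/4*e26 + 131/40*e34 - 1337/180*e35 - 73/9*e36 + 44/3*e45 + 119/12*e46 + 83/6*e56
Answer: -3011/5336*e1 + 2325/10672*e2 - 16435/8004*e3 + 10253/10672*e4 + 37441/5336*e5 + 2560/667*e6


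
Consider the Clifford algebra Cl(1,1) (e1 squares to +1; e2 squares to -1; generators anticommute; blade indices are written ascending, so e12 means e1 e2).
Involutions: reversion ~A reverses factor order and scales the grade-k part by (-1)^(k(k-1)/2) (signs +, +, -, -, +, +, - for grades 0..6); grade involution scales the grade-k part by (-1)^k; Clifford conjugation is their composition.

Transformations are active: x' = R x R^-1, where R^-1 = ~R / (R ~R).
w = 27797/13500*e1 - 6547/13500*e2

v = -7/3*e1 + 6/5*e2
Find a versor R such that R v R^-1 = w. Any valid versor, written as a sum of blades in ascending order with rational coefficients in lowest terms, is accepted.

R = v + w = -3703/13500*e1 + 9653/13500*e2 works: the equal norms (901/225) guarantee its sandwich swaps v into w.
Answer: -3703/13500*e1 + 9653/13500*e2


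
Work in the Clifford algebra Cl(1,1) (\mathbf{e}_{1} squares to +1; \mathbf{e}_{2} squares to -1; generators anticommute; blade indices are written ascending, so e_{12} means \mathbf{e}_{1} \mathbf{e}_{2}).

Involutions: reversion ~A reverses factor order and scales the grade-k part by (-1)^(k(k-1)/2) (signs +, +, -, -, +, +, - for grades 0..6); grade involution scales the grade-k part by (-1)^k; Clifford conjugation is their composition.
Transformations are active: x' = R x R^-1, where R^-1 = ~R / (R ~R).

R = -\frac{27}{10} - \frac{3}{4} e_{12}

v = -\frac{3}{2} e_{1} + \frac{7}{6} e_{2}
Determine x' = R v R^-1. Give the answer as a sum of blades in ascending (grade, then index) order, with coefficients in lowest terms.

~R = -\frac{27}{10} + \frac{3}{4} e_{12}, and R ~R = \frac{2691}{400}, so R^-1 = ~R / (\frac{2691}{400}).
R v = \frac{197}{40} e_{1} - \frac{171}{40} e_{2}
Answer: -\frac{1467}{598} e_{1} + \frac{4063}{1794} e_{2}


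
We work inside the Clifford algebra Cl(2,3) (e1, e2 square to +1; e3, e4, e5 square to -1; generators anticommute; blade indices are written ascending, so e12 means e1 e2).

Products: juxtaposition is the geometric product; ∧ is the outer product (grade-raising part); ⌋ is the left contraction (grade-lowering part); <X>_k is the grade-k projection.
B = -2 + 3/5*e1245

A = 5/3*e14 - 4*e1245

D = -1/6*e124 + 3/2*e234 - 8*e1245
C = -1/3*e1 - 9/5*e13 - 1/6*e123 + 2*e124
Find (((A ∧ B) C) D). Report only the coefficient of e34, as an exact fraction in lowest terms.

step 1: -10/3*e14 + 8*e1245
step 2: 20/3*e2 - 10/9*e4 - 16*e5 + 6*e34 - 5/9*e234 + 8/3*e245 + 4/3*e345 + 72/5*e2345
step 3: 5/6 - 64/3*e1 - 9*e2 + 108/5*e5 - 5/27*e12 - 31079/270*e13 + 10/9*e14 + 4/9*e15 + 5/3*e23 + 2*e25 + 10*e34 + 4*e35 + 35/3*e123 + 128*e124 - 80/9*e125 + 308/45*e135 + 160/3*e145 + 430/9*e1235 - 8/3*e1245 + 24*e2345
Answer: 10


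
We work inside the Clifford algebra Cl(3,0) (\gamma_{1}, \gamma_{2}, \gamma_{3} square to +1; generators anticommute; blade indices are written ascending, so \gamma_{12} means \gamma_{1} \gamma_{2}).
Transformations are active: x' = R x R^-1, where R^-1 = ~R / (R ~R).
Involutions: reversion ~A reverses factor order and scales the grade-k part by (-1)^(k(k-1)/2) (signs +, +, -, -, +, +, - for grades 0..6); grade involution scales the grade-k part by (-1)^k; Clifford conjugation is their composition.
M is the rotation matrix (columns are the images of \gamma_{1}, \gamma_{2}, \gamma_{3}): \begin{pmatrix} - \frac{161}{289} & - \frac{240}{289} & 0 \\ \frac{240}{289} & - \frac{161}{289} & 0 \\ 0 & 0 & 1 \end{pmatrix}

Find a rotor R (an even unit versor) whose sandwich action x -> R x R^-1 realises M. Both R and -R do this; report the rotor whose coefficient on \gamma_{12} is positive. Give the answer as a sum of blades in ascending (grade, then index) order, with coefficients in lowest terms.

Method: write R = a + b12*\gamma_{12} + b13*\gamma_{13} + b23*\gamma_{23} with a^2 + b12^2 + b13^2 + b23^2 = 1 (so R^-1 = ~R). Expanding the columns R e_j ~R gives tr M = 4a^2 - 1 and, from the antisymmetric part, M21 - M12 = -4a*b12, M13 - M31 = 4a*b13, M32 - M23 = -4a*b23.
Here tr M = -\frac{33}{289}, so a^2 = (1 + tr M)/4 = \frac{64}{289} and a = ±\frac{8}{17}. Taking a = \frac{8}{17}: M21 - M12 = \frac{480}{289}, M13 - M31 = 0, M32 - M23 = 0, giving b12 = -\frac{15}{17}, b13 = 0, b23 = 0, i.e. R = \frac{8}{17} - \frac{15}{17} \gamma_{12}.
Its \gamma_{12} coefficient is negative, so report the other preimage -R.
Answer: -\frac{8}{17} + \frac{15}{17} \gamma_{12}. Recall the cover is two-to-one: with M of trace -\frac{33}{289}, both preimages act alike, and the stated \gamma_{12} sign chooses the sheet.


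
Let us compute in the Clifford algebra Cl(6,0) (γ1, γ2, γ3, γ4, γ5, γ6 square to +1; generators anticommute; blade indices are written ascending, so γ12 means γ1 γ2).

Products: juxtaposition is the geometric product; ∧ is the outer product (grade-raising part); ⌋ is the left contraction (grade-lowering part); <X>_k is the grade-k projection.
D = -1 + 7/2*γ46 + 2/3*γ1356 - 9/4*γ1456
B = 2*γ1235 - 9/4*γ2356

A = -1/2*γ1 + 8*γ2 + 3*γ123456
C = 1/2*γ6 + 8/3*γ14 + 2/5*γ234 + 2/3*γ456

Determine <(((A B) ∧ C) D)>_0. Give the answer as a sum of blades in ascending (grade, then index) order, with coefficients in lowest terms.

step 1: -27/4*γ14 - 6*γ46 - 16*γ135 - γ235 - 18*γ356 + 9/8*γ12356
step 2: -27/8*γ146 - 8*γ1356 - 1/2*γ2356 - 8/3*γ12345 + 48*γ13456
step 3: -16/3 + 189/16*γ1 + 108*γ3 + 32*γ4 + 243/32*γ5 + 1/3*γ12 + 18*γ34 + 168*γ135 + 27/8*γ146 - 6*γ236 - 16/9*γ246 + 9/4*γ345 - 9/8*γ1234 - 28*γ1345 + 8*γ1356 - 7/4*γ2345 + 1/2*γ2356 + 8/3*γ12345 + 28/3*γ12356 - 48*γ13456
step 4: -16/3
Answer: -16/3


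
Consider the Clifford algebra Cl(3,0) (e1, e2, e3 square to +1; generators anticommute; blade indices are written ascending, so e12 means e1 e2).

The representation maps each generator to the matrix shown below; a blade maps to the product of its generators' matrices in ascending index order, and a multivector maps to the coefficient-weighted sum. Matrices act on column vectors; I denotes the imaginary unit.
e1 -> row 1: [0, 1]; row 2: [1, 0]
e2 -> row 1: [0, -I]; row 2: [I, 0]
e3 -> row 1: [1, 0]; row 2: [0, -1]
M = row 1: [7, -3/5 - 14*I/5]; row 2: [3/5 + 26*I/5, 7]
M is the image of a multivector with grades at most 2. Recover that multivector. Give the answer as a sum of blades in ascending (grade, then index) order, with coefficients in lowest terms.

Method: 1, rho(e1), rho(e2), rho(e3) form a trace-orthogonal basis of the 2x2 complex matrices (tr(X Y) = 2 if X = Y, else 0), so M = m0*1 + m1*rho(e1) + m2*rho(e2) + m3*rho(e3) with m0 = tr(M)/2 = 7, m1 = tr(M rho(e1))/2 = 6*I/5, m2 = tr(M rho(e2))/2 = 4 - 3*I/5, m3 = tr(M rho(e3))/2 = 0.
Multiplying table entries, the bivector images are rho(e12) = I*rho(e3), rho(e13) = -I*rho(e2), rho(e23) = I*rho(e1); with real blade coefficients the real parts of m0..m3 are the coefficients of 1, e1, e2, e3 and the imaginary parts give the bivectors (e23: Im m1, e13: -Im m2, e12: Im m3).
Answer: 7 + 4*e2 + 3/5*e13 + 6/5*e23


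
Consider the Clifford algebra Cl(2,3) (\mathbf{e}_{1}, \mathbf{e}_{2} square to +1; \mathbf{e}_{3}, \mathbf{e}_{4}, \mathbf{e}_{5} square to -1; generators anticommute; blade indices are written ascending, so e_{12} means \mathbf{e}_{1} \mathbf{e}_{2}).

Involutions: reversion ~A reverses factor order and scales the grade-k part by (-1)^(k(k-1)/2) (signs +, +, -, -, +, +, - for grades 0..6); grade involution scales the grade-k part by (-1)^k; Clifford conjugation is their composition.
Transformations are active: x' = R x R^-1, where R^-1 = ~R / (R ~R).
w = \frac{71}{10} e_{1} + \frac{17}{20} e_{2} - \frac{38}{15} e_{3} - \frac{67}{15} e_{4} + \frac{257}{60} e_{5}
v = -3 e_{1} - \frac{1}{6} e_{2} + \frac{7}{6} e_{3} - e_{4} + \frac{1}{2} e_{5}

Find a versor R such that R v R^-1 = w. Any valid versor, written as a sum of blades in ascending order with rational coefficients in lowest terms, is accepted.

The midline construction: v and w both square to \frac{77}{12}, so reflecting in their sum \frac{41}{10} e_{1} + \frac{41}{60} e_{2} - \frac{41}{30} e_{3} - \frac{82}{15} e_{4} + \frac{287}{60} e_{5} exchanges them.
Answer: \frac{41}{10} e_{1} + \frac{41}{60} e_{2} - \frac{41}{30} e_{3} - \frac{82}{15} e_{4} + \frac{287}{60} e_{5}


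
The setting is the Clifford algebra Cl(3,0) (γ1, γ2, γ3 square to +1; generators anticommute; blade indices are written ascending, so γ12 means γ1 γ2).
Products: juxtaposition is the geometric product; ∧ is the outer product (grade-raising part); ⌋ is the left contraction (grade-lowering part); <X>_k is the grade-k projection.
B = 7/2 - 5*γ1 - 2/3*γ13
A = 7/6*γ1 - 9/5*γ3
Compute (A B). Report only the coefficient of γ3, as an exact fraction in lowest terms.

step 1: -35/6 + 173/60*γ1 - 637/90*γ3 - 9*γ13
Answer: -637/90


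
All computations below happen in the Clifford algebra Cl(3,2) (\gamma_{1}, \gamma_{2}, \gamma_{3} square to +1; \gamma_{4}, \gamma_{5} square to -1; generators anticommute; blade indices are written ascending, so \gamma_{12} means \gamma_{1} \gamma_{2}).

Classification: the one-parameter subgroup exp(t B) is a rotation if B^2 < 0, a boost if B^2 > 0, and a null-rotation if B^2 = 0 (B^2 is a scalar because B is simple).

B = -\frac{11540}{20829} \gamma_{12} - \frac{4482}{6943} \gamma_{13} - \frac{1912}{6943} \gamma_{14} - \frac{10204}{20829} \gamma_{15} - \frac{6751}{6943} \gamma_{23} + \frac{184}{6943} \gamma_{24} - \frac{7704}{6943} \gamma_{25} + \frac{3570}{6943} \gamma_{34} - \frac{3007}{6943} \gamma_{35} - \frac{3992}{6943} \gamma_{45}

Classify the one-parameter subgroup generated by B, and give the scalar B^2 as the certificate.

B^2 term by term: the squares give (-\frac{11540}{20829})^2*(\gamma_{12})^2 + (-\frac{4482}{6943})^2*(\gamma_{13})^2 + (-\frac{1912}{6943})^2*(\gamma_{14})^2 + (-\frac{10204}{20829})^2*(\gamma_{15})^2 + (-\frac{6751}{6943})^2*(\gamma_{23})^2 + (\frac{184}{6943})^2*(\gamma_{24})^2 + (-\frac{7704}{6943})^2*(\gamma_{25})^2 + (\frac{3570}{6943})^2*(\gamma_{34})^2 + (-\frac{3007}{6943})^2*(\gamma_{35})^2 + (-\frac{3992}{6943})^2*(\gamma_{45})^2 = \frac{133171600}{433847241}*(-1) + \frac{20088324}{48205249}*(-1) + \frac{3655744}{48205249}*(+1) + \frac{104121616}{433847241}*(+1) + \frac{45576001}{48205249}*(-1) + \frac{33856}{48205249}*(+1) + \frac{59351616}{48205249}*(+1) + \frac{12744900}{48205249}*(+1) + \frac{9042049}{48205249}*(+1) + \frac{15936064}{48205249}*(-1) = 0 (each basis 2-blade squares to minus the product of its generators' squares); cross terms between blades sharing an index anticommute and cancel; the commuting (index-disjoint) pairs give grade-4 terms 2*c*c'*(blade product), which cancel blade by blade — \gamma_{1234}: -\frac{27465200}{48205249} + \frac{1649376}{48205249} + \frac{25815824}{48205249} = 0; \gamma_{1235}: \frac{69401560}{144615747} - \frac{69058656}{48205249} + \frac{137774408}{144615747} = 0; \gamma_{1245}: \frac{92135360}{144615747} - \frac{29460096}{48205249} - \frac{3755072}{144615747} = 0; \gamma_{1345}: \frac{35784288}{48205249} - \frac{11498768}{48205249} - \frac{24285520}{48205249} = 0; \gamma_{2345}: \frac{53899984}{48205249} + \frac{1106576}{48205249} - \frac{55006560}{48205249} = 0 — confirming B is simple. So B^2 = 0.
Answer: null-rotation, certificate B^2 = 0. B^2 = 0 is basis-independent, so its sign is the whole story.


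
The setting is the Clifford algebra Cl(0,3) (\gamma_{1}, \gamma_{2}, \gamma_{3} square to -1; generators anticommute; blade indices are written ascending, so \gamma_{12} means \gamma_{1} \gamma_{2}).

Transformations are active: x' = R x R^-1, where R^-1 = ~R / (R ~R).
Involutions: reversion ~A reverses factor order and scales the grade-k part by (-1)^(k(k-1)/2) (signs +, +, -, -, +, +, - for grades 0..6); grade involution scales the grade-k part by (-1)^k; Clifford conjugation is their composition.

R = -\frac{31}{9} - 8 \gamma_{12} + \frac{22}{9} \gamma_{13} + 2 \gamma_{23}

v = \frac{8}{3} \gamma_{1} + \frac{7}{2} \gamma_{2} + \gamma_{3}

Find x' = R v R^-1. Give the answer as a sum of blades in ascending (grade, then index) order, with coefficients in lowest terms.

~R = -\frac{31}{9} + 8 \gamma_{12} - \frac{22}{9} \gamma_{13} - 2 \gamma_{23}, and R ~R = \frac{6953}{81}, so R^-1 = ~R / (\frac{6953}{81}).
R v = \frac{442}{27} \gamma_{1} - \frac{637}{18} \gamma_{2} + \frac{272}{27} \gamma_{3} - \frac{101}{9} \gamma_{123}
Answer: -\frac{31312}{6953} \gamma_{1} - \frac{17}{818} \gamma_{2} + \frac{5909}{20859} \gamma_{3}


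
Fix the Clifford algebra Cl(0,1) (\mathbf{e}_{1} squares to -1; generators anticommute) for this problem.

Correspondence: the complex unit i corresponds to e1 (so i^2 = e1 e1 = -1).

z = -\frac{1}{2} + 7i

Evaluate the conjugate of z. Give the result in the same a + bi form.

In blades: z = -\frac{1}{2} + 7 e_{1}.
Conjugation here is Clifford conjugation: the scalar is fixed and the grade-1 and grade-2 blades all flip sign, giving -\frac{1}{2} - 7 e_{1}; translating back:
Answer: -\frac{1}{2} - 7i


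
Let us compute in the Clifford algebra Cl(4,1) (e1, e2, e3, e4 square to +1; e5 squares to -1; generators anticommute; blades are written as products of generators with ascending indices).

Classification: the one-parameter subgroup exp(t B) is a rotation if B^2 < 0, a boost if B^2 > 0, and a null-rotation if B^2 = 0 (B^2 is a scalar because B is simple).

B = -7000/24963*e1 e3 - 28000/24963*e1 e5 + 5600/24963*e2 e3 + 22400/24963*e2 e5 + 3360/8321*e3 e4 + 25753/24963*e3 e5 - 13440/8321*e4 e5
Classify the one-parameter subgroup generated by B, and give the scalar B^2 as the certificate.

B^2 term by term: the squares give (-7000/24963)^2*(e1 e3)^2 + (-28000/24963)^2*(e1 e5)^2 + (5600/24963)^2*(e2 e3)^2 + (22400/24963)^2*(e2 e5)^2 + (3360/8321)^2*(e3 e4)^2 + (25753/24963)^2*(e3 e5)^2 + (-13440/8321)^2*(e4 e5)^2 = 49000000/623151369*(-1) + 784000000/623151369*(+1) + 31360000/623151369*(-1) + 501760000/623151369*(+1) + 11289600/69239041*(-1) + 663217009/623151369*(+1) + 180633600/69239041*(+1) = 49/9 (each basis 2-blade squares to minus the product of its generators' squares); cross terms between blades sharing an index anticommute and cancel; the commuting (index-disjoint) pairs give grade-4 terms 2*c*c'*(blade product), which cancel blade by blade — e1 e2 e3 e5: 313600000/623151369 - 313600000/623151369 = 0; e1 e3 e4 e5: 62720000/69239041 - 62720000/69239041 = 0; e2 e3 e4 e5: -50176000/69239041 + 50176000/69239041 = 0 — confirming B is simple. So B^2 = 49/9.
Answer: boost, certificate B^2 = 49/9. No conjugation can change B^2 = 49/9; the sign gives the class.


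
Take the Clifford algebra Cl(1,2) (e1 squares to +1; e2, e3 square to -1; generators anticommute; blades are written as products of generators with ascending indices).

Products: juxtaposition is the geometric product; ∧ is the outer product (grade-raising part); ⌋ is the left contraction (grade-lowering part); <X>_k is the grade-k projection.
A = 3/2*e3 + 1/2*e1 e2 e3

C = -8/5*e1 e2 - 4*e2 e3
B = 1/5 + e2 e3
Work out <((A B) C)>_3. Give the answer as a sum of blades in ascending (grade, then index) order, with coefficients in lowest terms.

step 1: -1/2*e1 + 3/2*e2 + 3/10*e3 + 1/10*e1 e2 e3
step 2: -2*e1 - 2/5*e2 + 146/25*e3 + 38/25*e1 e2 e3
step 3: 38/25*e1 e2 e3
Answer: 38/25*e1 e2 e3


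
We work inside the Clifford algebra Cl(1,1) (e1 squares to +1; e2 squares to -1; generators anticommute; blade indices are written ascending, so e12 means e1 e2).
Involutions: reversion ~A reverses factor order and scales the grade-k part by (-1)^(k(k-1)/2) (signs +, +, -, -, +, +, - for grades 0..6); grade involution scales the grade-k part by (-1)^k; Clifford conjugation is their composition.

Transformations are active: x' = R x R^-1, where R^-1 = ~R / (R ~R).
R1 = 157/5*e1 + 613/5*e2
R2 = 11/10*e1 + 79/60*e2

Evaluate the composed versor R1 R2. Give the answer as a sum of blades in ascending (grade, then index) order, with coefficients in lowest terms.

Distribute over the terms of R1 (each basis-blade product reordered to ascending indices, repeated generators contracted through their squares):
(157/5*e1) R2 = 1727/50 + 12403/300*e12
(613/5*e2) R2 = -48427/300 - 6743/50*e12
Summing the partial products and collecting blades:
Answer: -7613/60 - 5611/60*e12


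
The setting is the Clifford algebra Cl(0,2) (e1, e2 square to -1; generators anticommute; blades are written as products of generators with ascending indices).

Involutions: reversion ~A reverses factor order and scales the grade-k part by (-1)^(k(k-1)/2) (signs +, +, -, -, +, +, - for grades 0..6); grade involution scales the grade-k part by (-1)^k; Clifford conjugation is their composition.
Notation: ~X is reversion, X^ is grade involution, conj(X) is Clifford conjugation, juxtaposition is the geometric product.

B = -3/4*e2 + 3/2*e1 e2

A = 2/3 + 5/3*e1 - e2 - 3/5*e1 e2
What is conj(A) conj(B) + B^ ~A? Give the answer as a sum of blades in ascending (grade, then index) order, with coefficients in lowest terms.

first term: 3/20 - 39/20*e1 - 2*e2 - 9/4*e1 e2
second term: -3/20 + 39/20*e1 + 3*e2 - 1/4*e1 e2
Answer: e2 - 5/2*e1 e2


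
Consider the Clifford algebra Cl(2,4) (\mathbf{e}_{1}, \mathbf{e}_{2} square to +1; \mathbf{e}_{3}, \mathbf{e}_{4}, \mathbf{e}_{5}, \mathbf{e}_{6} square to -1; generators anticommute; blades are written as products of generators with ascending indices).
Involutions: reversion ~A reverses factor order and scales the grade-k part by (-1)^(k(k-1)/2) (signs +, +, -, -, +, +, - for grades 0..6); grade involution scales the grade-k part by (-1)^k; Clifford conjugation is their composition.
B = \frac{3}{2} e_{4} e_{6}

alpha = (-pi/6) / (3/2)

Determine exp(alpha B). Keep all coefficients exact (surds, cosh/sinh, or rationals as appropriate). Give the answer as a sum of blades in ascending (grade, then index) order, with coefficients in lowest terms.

B^2 = (\frac{3}{2})^2*(e_{4} e_{6})^2 = \frac{9}{4}*(-1) = -\frac{9}{4} (a basis 2-blade squares to minus the product of its generators' squares).
B^2 = -\frac{9}{4} — a negative square means the series sums to a rotation: l = \frac{3}{2}, alpha*l = - \frac{\pi}{6}, so exp(alpha B) = cos(- \frac{\pi}{6}) + (sin(- \frac{\pi}{6})/(\frac{3}{2}))*B = \frac{\sqrt{3}}{2} + (- \frac{1}{3})*B.
Answer: \frac{\sqrt{3}}{2} - \frac{1}{2} e_{4} e_{6}


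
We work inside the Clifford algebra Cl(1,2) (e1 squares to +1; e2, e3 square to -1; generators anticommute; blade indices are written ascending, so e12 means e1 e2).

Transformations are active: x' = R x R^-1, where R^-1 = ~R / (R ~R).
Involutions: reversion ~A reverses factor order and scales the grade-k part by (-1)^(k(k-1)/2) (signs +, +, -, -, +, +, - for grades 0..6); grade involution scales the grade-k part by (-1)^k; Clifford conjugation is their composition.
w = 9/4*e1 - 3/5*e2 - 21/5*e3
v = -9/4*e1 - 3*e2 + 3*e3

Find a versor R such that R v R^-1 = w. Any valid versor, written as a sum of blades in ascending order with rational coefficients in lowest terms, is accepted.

Reasoning: v^2 = w^2 = -207/16 since conjugation preserves the quadratic form; R = v + w = -18/5*e2 - 6/5*e3 is then valid when invertible, keeping its own part and reversing (v - w)/2.
Answer: -18/5*e2 - 6/5*e3


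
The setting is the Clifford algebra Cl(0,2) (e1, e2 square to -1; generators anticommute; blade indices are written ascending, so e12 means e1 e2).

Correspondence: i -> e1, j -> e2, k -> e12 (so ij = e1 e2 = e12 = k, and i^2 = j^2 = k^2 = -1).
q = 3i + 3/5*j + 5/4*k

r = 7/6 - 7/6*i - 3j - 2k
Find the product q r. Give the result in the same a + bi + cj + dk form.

In blades: q = 3*e1 + 3/5*e2 + 5/4*e12, r = 7/6 - 7/6*e1 - 3*e2 - 2*e12.
Distribute q over r term by term (generator squares from the signature, products reordered to ascending indices): (3*e1)*r = 7/2 + 7/2*e1 + 6*e2 - 9*e12; (3/5*e2)*r = 9/5 - 6/5*e1 + 7/10*e2 + 7/10*e12; (5/4*e12)*r = 5/2 + 15/4*e1 - 35/24*e2 + 35/24*e12.
Sum: 39/5 + 121/20*e1 + 629/120*e2 - 821/120*e12; translating back through the correspondence:
Answer: 39/5 + 121/20*i + 629/120*j - 821/120*k
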